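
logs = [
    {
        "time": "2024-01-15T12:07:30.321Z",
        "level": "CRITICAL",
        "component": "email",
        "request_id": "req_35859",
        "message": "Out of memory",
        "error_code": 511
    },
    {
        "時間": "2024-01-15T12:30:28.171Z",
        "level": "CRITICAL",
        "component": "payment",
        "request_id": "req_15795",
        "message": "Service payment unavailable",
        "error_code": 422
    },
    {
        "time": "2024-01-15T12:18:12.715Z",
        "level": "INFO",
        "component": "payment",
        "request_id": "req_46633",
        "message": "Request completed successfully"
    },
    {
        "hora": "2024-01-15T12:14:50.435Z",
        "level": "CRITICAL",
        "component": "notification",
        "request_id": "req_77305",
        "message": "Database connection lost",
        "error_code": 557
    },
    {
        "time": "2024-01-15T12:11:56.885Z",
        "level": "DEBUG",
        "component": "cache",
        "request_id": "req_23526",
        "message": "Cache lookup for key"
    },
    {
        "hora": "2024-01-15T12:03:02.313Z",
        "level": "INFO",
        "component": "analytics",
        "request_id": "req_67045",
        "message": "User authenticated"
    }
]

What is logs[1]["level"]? "CRITICAL"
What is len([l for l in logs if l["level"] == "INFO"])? 2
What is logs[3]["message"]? "Database connection lost"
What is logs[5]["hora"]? "2024-01-15T12:03:02.313Z"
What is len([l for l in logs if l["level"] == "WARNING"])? 0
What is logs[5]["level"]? "INFO"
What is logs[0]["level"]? "CRITICAL"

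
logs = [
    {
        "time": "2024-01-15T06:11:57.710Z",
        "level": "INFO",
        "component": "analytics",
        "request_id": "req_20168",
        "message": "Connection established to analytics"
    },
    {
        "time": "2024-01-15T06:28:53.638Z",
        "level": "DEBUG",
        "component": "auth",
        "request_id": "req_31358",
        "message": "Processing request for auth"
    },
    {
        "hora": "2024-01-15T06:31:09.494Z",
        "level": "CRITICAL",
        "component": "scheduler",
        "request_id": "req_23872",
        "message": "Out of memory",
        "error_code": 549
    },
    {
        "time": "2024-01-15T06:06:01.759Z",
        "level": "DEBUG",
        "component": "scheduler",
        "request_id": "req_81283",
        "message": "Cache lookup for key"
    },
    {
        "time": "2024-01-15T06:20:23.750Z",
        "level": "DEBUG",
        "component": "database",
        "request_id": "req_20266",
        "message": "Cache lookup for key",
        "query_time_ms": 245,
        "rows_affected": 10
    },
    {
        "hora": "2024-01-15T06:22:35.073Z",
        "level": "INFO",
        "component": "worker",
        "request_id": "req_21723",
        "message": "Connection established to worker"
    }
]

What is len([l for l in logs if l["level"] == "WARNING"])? 0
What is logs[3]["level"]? "DEBUG"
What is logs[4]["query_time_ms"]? 245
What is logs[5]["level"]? "INFO"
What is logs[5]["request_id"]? "req_21723"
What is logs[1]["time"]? "2024-01-15T06:28:53.638Z"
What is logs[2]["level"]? "CRITICAL"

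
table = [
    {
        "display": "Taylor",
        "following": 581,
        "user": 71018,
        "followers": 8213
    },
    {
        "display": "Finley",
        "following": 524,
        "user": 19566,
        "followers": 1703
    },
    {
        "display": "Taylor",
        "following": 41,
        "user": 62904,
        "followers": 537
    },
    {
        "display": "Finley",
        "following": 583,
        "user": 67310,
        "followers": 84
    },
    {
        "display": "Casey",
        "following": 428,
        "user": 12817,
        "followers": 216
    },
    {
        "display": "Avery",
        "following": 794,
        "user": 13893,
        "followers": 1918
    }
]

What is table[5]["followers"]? 1918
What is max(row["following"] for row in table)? 794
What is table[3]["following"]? 583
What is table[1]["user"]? 19566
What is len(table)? 6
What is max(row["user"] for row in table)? 71018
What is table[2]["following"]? 41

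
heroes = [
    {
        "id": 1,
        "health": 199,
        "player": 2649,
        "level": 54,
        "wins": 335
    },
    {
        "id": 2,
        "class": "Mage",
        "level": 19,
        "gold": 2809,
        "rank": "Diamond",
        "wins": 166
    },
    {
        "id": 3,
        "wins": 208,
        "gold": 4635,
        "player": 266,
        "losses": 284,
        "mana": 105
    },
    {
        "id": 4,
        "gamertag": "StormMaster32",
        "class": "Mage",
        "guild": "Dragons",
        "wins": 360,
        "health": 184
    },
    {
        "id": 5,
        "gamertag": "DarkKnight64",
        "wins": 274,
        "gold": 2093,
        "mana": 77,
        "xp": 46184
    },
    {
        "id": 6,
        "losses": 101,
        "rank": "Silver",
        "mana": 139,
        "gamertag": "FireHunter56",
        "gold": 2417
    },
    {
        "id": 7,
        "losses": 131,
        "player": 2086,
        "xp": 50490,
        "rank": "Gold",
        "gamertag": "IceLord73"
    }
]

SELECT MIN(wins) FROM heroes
166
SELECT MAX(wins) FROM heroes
360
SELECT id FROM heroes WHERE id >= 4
[4, 5, 6, 7]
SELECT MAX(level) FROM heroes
54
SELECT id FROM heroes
[1, 2, 3, 4, 5, 6, 7]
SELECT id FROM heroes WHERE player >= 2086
[1, 7]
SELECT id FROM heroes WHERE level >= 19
[1, 2]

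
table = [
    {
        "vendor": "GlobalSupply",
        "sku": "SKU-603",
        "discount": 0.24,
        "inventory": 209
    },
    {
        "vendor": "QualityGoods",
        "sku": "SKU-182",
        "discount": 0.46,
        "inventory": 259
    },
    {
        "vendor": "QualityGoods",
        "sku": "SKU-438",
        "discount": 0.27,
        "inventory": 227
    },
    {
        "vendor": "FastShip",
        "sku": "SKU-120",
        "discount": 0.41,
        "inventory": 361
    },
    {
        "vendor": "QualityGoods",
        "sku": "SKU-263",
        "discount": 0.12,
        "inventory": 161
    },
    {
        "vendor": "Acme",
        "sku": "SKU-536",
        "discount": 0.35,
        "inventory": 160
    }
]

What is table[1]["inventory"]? 259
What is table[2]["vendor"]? "QualityGoods"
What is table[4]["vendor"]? "QualityGoods"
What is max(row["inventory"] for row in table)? 361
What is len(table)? 6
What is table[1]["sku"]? "SKU-182"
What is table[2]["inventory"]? 227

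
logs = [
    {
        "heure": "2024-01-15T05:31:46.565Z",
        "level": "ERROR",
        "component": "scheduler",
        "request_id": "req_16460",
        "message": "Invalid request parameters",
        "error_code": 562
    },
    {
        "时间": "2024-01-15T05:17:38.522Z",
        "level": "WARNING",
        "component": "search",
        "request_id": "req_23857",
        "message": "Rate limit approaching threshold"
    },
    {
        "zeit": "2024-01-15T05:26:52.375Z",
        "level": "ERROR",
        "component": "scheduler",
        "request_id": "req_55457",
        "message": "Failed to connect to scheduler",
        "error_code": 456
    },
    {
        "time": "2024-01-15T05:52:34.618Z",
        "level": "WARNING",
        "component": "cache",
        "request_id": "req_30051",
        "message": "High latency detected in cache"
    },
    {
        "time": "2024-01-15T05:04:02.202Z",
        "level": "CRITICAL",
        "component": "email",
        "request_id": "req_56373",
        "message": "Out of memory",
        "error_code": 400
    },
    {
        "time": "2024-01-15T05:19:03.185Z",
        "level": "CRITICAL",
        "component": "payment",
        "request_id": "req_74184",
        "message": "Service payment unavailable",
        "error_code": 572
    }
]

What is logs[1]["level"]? "WARNING"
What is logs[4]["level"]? "CRITICAL"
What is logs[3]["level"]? "WARNING"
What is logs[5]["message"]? "Service payment unavailable"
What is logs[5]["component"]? "payment"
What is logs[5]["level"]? "CRITICAL"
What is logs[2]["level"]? "ERROR"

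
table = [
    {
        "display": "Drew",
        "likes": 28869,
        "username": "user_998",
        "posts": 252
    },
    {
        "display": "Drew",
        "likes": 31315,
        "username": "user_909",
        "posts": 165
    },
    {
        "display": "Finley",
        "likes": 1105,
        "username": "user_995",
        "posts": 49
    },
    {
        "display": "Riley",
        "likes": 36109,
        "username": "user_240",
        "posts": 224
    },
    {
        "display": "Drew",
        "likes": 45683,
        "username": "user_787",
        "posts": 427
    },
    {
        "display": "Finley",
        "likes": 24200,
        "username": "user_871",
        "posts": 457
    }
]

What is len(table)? 6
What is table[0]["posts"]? 252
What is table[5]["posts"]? 457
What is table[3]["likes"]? 36109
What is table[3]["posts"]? 224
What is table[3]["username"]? "user_240"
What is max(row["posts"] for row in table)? 457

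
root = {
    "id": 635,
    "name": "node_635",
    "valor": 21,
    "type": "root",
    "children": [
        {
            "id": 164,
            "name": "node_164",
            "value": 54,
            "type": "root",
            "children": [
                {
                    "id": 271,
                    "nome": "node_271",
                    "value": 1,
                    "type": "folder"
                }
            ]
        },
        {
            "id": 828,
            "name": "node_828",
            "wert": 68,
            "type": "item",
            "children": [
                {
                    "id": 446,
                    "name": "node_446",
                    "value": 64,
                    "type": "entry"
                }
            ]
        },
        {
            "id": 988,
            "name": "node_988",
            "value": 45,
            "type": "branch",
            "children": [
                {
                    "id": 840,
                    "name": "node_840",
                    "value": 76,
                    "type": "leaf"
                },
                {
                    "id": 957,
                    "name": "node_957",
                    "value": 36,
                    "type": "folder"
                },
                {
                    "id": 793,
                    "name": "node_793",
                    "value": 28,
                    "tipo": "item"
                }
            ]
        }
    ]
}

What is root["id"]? 635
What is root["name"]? "node_635"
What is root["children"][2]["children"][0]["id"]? 840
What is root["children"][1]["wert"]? 68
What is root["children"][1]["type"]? "item"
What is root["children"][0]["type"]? "root"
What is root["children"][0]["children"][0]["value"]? 1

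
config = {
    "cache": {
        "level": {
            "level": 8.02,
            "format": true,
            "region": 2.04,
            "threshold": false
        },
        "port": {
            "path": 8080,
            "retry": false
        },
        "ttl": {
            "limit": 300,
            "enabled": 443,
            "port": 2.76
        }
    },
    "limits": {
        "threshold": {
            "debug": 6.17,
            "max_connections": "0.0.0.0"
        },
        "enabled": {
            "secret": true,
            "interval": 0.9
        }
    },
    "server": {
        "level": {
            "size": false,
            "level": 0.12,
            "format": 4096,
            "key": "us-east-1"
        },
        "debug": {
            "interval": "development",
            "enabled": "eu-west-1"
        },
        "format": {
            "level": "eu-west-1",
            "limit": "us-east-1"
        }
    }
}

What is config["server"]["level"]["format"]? 4096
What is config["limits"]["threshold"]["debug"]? 6.17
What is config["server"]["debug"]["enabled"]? "eu-west-1"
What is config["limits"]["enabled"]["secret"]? True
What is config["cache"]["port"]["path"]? 8080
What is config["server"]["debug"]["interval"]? "development"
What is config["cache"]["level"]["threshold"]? False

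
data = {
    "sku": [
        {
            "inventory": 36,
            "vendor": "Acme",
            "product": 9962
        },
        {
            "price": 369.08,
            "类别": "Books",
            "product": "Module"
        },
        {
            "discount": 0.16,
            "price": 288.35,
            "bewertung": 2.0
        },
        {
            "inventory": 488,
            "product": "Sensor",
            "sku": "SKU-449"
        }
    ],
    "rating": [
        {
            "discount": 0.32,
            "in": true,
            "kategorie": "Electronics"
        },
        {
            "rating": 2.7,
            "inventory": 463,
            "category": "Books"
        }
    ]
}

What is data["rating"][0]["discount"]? 0.32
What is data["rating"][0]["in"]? True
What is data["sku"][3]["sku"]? "SKU-449"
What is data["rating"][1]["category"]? "Books"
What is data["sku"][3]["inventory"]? 488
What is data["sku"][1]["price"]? 369.08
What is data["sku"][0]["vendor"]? "Acme"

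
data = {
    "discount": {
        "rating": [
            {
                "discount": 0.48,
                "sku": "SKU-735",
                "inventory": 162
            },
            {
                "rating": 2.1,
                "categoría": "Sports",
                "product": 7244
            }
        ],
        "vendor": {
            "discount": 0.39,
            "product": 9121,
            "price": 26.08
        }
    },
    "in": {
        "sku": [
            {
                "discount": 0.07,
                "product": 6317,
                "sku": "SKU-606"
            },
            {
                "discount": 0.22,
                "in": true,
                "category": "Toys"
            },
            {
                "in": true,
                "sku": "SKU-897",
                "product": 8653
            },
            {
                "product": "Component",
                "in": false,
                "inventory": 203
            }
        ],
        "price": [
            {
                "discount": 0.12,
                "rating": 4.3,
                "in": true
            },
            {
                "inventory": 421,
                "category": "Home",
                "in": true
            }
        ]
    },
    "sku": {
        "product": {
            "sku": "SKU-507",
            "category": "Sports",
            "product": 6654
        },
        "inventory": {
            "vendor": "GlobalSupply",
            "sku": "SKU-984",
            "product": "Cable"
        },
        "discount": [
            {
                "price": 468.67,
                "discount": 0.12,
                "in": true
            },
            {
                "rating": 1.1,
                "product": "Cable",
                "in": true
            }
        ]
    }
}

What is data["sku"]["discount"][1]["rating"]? 1.1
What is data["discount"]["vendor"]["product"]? 9121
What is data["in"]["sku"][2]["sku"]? "SKU-897"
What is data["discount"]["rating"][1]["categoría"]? "Sports"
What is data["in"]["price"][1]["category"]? "Home"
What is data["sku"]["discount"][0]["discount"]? 0.12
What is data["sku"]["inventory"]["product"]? "Cable"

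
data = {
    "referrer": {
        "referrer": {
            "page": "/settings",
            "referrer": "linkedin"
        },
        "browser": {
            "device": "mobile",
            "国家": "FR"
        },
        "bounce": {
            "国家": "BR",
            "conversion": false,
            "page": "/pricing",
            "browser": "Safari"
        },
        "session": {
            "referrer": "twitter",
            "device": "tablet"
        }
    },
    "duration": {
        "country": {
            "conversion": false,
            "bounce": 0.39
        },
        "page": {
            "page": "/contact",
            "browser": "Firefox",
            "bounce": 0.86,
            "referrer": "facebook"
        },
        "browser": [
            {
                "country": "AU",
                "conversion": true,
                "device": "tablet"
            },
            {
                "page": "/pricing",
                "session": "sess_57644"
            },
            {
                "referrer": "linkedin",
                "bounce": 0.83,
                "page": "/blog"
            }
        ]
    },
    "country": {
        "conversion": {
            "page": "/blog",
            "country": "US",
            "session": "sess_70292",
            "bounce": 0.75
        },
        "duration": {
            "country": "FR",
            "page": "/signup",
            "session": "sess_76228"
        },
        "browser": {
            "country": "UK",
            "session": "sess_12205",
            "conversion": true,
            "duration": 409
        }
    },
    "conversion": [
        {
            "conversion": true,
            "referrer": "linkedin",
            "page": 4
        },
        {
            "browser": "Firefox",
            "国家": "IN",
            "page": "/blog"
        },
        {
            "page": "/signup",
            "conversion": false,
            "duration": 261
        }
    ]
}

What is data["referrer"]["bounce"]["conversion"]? False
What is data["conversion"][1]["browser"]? "Firefox"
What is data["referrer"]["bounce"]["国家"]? "BR"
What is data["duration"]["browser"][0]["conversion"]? True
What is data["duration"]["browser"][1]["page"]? "/pricing"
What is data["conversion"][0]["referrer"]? "linkedin"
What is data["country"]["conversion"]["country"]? "US"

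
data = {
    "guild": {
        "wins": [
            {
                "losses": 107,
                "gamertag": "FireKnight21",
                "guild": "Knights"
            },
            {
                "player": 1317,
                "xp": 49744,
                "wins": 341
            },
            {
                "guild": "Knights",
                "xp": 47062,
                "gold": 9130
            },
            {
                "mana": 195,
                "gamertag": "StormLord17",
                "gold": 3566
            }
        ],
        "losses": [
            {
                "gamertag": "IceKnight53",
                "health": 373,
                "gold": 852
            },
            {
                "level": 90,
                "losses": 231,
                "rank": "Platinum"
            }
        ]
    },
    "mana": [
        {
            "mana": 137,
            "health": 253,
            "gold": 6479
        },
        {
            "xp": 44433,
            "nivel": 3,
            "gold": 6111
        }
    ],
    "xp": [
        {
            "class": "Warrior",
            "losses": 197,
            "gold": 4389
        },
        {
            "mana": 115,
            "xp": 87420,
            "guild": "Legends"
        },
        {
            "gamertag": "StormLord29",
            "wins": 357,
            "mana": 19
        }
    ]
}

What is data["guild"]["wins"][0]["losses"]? 107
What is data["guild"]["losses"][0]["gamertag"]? "IceKnight53"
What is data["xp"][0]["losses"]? 197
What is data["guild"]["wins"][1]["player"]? 1317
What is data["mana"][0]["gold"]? 6479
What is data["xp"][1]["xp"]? 87420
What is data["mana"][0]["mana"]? 137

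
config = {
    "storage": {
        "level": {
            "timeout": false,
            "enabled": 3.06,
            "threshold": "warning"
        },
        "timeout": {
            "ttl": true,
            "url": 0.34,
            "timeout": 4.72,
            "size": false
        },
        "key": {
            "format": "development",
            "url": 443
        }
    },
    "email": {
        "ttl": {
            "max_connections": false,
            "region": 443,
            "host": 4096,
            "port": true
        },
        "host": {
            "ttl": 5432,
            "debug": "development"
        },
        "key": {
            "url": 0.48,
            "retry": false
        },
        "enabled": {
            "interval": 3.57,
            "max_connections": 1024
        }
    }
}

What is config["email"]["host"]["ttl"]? 5432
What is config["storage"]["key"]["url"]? 443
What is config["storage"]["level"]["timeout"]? False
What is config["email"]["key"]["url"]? 0.48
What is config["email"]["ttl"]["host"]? 4096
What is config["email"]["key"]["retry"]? False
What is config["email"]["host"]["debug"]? "development"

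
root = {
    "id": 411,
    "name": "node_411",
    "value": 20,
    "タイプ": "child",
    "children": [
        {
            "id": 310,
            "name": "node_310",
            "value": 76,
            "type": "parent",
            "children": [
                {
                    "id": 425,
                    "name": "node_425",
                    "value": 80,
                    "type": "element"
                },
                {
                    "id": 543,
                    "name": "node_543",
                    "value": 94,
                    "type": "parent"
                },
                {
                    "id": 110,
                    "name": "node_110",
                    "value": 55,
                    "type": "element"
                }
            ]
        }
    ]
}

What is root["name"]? "node_411"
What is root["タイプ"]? "child"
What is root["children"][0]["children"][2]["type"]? "element"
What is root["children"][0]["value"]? 76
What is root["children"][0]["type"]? "parent"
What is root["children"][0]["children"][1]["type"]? "parent"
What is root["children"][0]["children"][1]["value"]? 94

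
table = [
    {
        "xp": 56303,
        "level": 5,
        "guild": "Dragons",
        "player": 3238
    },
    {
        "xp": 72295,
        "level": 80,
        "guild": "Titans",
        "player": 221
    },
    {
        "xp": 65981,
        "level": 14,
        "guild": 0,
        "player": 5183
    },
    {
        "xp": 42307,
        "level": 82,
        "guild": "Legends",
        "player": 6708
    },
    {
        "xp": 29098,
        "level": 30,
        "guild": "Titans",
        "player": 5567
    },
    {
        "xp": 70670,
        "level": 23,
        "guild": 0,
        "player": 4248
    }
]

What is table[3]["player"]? 6708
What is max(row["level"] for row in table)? 82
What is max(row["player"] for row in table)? 6708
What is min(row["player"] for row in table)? 221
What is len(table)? 6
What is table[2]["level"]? 14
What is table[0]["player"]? 3238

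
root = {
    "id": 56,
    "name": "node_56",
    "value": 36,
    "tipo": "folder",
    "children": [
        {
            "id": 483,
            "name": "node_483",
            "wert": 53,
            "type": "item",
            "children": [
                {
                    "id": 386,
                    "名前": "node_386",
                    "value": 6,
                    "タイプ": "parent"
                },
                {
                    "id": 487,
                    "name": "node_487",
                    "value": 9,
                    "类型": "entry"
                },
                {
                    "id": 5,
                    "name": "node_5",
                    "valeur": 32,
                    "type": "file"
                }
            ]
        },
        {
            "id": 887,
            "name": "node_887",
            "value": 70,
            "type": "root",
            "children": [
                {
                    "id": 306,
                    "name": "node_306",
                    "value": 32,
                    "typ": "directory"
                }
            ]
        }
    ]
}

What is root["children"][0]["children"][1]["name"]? "node_487"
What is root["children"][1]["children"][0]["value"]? 32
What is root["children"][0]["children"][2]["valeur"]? 32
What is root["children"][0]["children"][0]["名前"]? "node_386"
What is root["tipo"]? "folder"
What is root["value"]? 36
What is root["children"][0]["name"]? "node_483"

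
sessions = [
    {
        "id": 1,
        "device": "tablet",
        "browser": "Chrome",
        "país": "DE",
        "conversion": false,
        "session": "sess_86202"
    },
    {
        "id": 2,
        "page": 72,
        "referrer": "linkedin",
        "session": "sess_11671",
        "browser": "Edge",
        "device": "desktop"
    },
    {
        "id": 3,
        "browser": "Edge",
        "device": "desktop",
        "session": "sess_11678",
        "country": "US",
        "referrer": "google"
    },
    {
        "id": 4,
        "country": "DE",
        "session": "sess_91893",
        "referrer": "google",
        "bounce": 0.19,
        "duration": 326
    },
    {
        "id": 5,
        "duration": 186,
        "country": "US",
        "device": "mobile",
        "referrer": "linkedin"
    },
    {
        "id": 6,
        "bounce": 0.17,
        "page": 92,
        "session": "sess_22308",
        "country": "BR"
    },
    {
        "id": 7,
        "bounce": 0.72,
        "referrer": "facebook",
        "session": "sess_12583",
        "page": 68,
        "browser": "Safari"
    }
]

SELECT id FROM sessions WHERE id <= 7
[1, 2, 3, 4, 5, 6, 7]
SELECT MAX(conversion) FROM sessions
False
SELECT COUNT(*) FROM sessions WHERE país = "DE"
1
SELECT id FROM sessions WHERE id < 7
[1, 2, 3, 4, 5, 6]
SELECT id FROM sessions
[1, 2, 3, 4, 5, 6, 7]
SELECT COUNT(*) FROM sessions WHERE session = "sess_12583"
1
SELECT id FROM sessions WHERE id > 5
[6, 7]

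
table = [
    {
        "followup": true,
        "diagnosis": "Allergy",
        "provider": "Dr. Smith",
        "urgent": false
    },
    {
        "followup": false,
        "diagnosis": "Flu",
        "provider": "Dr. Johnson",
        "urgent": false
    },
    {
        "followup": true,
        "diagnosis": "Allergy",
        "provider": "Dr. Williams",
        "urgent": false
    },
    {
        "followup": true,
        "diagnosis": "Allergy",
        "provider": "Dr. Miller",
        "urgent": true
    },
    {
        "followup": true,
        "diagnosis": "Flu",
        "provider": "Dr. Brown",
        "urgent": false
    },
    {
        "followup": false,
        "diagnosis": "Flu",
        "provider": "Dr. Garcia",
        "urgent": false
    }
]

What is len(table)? 6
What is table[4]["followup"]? True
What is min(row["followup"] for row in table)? False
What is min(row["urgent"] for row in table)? False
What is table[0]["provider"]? "Dr. Smith"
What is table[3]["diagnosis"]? "Allergy"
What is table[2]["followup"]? True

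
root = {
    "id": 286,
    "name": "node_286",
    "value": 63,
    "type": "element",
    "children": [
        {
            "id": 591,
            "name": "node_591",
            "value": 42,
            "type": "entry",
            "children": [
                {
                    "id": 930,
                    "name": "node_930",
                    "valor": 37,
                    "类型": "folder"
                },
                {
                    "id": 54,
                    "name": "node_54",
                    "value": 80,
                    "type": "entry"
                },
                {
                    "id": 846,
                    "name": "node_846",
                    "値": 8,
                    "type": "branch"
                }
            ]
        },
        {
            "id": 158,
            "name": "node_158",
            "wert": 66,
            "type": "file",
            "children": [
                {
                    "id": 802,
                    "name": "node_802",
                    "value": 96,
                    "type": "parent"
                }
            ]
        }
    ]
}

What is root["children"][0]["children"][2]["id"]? 846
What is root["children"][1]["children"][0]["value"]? 96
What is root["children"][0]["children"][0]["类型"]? "folder"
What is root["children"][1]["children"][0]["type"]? "parent"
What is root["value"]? 63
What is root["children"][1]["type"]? "file"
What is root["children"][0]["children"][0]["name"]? "node_930"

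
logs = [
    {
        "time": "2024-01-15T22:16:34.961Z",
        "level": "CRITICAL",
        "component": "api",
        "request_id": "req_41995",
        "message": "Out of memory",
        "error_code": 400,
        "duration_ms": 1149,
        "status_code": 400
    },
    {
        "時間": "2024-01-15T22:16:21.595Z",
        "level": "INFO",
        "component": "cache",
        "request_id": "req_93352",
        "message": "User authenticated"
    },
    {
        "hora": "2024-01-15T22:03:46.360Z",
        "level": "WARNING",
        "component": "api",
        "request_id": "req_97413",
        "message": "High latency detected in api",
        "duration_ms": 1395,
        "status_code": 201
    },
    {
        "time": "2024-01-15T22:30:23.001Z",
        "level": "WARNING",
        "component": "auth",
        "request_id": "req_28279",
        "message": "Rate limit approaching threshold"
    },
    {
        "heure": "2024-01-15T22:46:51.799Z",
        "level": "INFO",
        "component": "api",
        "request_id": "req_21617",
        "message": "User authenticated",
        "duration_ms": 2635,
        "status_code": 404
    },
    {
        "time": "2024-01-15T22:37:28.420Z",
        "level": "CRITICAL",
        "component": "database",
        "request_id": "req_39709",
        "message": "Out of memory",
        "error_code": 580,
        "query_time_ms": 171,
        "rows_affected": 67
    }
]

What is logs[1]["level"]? "INFO"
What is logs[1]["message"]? "User authenticated"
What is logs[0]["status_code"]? 400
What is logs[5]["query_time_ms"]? 171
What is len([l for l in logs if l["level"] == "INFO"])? 2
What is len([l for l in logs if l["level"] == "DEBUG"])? 0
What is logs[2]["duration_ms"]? 1395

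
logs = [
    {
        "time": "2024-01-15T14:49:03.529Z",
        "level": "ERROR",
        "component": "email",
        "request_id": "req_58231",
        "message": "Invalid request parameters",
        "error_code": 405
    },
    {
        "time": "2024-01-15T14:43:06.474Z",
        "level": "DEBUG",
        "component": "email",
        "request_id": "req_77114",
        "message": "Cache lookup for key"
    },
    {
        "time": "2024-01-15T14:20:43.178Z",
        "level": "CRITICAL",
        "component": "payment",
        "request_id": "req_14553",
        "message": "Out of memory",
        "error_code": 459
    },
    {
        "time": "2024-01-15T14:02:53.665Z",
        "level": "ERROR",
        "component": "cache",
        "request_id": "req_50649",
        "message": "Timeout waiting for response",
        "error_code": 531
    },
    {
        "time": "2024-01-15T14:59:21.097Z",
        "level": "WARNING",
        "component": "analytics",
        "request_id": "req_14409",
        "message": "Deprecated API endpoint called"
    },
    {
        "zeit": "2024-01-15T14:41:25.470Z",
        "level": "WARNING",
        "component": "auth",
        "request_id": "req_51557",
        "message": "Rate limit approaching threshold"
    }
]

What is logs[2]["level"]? "CRITICAL"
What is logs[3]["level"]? "ERROR"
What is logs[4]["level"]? "WARNING"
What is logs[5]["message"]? "Rate limit approaching threshold"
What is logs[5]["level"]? "WARNING"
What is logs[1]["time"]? "2024-01-15T14:43:06.474Z"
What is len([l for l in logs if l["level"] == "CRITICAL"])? 1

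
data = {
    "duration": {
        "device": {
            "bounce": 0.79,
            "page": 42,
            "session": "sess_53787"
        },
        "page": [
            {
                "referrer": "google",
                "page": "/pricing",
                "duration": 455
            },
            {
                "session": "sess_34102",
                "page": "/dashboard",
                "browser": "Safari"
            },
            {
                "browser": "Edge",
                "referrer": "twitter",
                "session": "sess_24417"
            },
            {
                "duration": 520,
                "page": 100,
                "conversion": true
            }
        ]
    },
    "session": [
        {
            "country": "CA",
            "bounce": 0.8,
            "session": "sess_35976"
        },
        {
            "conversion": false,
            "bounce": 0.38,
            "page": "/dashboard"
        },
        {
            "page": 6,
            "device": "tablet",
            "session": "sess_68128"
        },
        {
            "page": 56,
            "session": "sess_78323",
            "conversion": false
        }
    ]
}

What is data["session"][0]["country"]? "CA"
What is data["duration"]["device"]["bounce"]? 0.79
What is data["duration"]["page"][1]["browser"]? "Safari"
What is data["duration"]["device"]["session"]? "sess_53787"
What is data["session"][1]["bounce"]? 0.38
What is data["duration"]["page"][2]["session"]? "sess_24417"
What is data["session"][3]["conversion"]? False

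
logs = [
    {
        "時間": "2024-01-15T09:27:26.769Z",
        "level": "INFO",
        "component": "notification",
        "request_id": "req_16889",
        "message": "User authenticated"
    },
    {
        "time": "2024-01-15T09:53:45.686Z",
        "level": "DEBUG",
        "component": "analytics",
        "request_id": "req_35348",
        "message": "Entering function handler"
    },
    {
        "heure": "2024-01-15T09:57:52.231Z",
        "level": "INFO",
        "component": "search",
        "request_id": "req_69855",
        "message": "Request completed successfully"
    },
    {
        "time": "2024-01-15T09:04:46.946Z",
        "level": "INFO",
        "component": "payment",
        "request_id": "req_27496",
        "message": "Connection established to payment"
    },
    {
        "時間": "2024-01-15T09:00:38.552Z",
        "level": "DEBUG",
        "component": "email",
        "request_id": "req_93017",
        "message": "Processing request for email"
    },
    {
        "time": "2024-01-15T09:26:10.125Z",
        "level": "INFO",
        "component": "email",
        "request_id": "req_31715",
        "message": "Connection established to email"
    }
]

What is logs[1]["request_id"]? "req_35348"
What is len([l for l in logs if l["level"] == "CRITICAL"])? 0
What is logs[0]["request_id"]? "req_16889"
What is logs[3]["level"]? "INFO"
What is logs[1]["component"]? "analytics"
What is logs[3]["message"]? "Connection established to payment"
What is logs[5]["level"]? "INFO"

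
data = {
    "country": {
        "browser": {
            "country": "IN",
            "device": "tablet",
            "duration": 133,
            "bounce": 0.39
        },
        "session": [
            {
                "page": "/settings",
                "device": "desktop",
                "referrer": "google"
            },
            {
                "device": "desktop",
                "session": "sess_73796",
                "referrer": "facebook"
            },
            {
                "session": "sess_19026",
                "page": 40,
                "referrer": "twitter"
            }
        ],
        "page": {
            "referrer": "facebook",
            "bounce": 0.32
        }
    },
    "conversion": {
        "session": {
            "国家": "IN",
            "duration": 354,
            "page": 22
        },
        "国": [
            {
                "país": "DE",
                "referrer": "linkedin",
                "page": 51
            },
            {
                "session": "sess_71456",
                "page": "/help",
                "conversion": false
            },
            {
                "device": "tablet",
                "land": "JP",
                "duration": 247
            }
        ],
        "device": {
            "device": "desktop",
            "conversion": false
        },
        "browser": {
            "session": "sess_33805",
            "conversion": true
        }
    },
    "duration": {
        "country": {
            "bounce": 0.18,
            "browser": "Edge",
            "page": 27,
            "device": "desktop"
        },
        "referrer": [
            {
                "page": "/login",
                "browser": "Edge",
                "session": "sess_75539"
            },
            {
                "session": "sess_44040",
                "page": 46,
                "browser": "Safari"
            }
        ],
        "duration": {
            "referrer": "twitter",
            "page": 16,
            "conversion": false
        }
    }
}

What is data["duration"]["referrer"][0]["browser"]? "Edge"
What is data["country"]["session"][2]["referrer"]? "twitter"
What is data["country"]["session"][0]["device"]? "desktop"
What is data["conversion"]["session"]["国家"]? "IN"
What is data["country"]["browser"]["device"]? "tablet"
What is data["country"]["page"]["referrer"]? "facebook"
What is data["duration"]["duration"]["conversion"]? False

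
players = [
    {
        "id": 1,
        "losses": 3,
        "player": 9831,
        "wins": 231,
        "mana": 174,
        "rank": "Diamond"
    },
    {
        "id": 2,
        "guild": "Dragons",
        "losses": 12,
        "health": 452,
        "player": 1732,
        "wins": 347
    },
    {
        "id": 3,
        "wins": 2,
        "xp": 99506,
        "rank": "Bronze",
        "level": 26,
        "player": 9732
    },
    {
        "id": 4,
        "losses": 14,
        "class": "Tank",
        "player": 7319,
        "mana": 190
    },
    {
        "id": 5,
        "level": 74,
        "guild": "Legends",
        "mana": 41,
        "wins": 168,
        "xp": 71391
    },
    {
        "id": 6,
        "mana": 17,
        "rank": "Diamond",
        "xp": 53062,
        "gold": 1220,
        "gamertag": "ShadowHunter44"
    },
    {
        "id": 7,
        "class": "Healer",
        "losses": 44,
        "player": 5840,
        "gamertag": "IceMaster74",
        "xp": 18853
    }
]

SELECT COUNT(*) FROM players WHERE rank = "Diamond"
2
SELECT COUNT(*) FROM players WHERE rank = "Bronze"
1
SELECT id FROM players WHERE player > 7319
[1, 3]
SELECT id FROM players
[1, 2, 3, 4, 5, 6, 7]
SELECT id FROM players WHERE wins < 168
[3]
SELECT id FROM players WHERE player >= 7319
[1, 3, 4]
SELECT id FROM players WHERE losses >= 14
[4, 7]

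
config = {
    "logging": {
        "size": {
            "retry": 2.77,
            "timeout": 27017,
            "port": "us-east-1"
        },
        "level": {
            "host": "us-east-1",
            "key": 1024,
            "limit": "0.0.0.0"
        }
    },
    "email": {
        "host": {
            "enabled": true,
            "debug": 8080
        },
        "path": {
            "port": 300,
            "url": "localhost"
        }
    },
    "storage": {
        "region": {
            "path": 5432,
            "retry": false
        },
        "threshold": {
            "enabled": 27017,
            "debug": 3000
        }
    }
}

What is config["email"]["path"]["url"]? "localhost"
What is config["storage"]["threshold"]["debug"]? 3000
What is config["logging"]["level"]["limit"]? "0.0.0.0"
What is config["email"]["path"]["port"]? 300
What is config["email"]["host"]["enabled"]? True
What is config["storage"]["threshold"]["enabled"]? 27017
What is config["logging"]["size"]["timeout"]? 27017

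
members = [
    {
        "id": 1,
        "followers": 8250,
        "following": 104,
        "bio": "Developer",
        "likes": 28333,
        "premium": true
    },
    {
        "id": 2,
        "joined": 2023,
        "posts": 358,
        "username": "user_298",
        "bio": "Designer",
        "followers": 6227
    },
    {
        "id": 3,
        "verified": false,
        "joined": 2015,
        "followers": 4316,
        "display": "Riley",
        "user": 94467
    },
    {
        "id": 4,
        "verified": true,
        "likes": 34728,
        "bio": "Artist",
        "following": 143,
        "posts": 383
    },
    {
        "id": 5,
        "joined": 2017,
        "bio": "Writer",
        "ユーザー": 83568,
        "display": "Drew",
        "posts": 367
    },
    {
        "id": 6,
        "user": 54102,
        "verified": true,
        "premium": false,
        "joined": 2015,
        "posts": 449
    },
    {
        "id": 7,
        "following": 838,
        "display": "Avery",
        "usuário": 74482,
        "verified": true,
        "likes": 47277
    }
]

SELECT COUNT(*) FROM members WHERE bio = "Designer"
1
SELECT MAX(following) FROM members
838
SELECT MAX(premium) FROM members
True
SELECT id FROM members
[1, 2, 3, 4, 5, 6, 7]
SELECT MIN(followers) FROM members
4316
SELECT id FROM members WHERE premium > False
[1]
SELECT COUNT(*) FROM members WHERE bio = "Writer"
1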